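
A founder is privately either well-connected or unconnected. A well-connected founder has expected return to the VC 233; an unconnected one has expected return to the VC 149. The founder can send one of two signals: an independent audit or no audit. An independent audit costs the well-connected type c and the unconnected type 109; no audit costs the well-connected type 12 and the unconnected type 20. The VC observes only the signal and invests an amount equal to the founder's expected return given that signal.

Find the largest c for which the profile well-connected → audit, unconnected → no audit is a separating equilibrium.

96

Under separation: audit → well-connected (pays 233); no audit → unconnected (pays 149).
Unconnected: 149 − 20 = 129 ≥ 233 − 109 = 124. Holds regardless of c. ✓
Well-connected: 233 − c ≥ 149 − 12, so c ≤ 233 − 137 = 96.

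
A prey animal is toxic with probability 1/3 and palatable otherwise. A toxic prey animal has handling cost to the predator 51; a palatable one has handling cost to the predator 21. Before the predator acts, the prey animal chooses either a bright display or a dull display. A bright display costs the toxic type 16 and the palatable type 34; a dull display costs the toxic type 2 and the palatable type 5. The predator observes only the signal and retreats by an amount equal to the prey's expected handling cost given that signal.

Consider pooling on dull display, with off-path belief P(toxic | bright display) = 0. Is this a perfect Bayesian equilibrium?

At the pooled signal (dull display) the predator holds the prior 1/3 and pays 1/3·51 + 2/3·21 = 31. Off-path (bright display) belief 0 gives 0·51 + 1·21 = 21.
Toxic: dull display gives 31 − 2 = 29; bright display gives 21 − 16 = 5. Stays. ✓
Palatable: dull display gives 31 − 5 = 26; bright display gives 21 − 34 = -13. Stays. ✓

Yes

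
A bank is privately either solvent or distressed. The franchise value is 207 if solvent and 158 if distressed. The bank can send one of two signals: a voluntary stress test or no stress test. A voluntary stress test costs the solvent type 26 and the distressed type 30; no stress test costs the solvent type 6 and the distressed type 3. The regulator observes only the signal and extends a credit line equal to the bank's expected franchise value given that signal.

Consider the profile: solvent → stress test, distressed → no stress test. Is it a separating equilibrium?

No

Under separation the regulator infers type exactly: stress test → solvent (pays 207), no stress test → distressed (pays 158).
Solvent: stress test gives 207 − 26 = 181; no stress test gives 158 − 6 = 152. No deviation. ✓
Distressed: no stress test gives 158 − 3 = 155; stress test gives 207 − 30 = 177. Would deviate. ✗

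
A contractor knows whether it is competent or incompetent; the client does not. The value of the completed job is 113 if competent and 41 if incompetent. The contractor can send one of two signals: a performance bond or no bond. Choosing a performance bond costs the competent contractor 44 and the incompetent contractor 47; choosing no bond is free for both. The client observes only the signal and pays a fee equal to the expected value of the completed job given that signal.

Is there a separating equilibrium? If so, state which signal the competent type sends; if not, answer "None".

Try competent → bond, incompetent → no bond:
  If types separate, bond earns payment 113 and no bond earns 41.
  Competent: bond gives 113 − 44 = 69; no bond gives 41 − 0 = 41. No deviation. ✓
  Incompetent: no bond gives 41 − 0 = 41; bond gives 113 − 47 = 66. Would deviate. ✗
Try competent → no bond, incompetent → bond:
  If types separate, no bond earns payment 113 and bond earns 41.
  Competent: no bond gives 113 − 0 = 113; bond gives 41 − 44 = -3. No deviation. ✓
  Incompetent: bond gives 41 − 47 = -6; no bond gives 113 − 0 = 113. Would deviate. ✗
Neither assignment is incentive-compatible.

None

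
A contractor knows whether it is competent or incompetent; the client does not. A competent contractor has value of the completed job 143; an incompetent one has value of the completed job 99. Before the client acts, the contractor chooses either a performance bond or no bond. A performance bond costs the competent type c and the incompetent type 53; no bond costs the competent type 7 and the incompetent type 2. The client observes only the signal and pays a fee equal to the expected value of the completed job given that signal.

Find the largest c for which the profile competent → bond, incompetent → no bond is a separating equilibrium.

51

Under separation: bond → competent (pays 143); no bond → incompetent (pays 99).
Incompetent: 99 − 2 = 97 ≥ 143 − 53 = 90. Holds regardless of c. ✓
Competent: 143 − c ≥ 99 − 7, so c ≤ 143 − 92 = 51.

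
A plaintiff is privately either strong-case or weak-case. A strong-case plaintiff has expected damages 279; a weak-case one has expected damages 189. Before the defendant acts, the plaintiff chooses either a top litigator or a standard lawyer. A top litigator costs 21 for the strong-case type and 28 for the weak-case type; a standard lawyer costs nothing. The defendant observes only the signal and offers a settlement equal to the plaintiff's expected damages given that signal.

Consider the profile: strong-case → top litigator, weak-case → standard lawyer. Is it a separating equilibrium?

No

If types separate, top litigator earns payment 279 and standard lawyer earns 189.
Strong-case: top litigator gives 279 − 21 = 258; standard lawyer gives 189 − 0 = 189. No deviation. ✓
Weak-case: standard lawyer gives 189 − 0 = 189; top litigator gives 279 − 28 = 251. Would deviate. ✗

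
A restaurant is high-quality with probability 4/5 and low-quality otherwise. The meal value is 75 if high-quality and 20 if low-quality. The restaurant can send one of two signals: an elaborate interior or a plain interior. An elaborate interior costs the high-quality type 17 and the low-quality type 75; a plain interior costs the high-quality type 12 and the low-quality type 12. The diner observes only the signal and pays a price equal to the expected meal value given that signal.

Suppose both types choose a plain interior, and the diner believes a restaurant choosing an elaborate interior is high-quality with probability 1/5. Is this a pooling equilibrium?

At the pooled signal (plain interior) the diner holds the prior 4/5 and pays 4/5·75 + 1/5·20 = 64. Off-path (elaborate interior) belief 1/5 gives 1/5·75 + 4/5·20 = 31.
High-quality: plain interior gives 64 − 12 = 52; elaborate interior gives 31 − 17 = 14. Stays. ✓
Low-quality: plain interior gives 64 − 12 = 52; elaborate interior gives 31 − 75 = -44. Stays. ✓

Yes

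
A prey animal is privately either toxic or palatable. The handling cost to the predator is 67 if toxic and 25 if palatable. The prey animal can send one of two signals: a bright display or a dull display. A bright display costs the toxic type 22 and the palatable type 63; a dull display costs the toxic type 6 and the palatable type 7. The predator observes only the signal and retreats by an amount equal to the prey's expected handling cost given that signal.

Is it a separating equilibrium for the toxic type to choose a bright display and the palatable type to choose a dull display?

Yes

Under separation the predator infers type exactly: bright display → toxic (pays 67), dull display → palatable (pays 25).
Toxic: bright display gives 67 − 22 = 45; dull display gives 25 − 6 = 19. No deviation. ✓
Palatable: dull display gives 25 − 7 = 18; bright display gives 67 − 63 = 4. No deviation. ✓
Both incentive constraints hold.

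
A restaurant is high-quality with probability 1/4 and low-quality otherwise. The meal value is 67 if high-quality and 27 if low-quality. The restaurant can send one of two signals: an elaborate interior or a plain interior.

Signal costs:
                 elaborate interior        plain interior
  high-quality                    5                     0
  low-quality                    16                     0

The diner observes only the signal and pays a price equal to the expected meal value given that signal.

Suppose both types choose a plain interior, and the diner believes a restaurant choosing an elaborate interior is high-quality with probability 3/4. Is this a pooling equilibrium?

No

At the pooled signal (plain interior) the diner holds the prior 1/4 and pays 1/4·67 + 3/4·27 = 37. Off-path (elaborate interior) belief 3/4 gives 3/4·67 + 1/4·27 = 57.
High-quality: plain interior gives 37 − 0 = 37; elaborate interior gives 57 − 5 = 52. Deviates. ✗
Low-quality: plain interior gives 37 − 0 = 37; elaborate interior gives 57 − 16 = 41. Deviates. ✗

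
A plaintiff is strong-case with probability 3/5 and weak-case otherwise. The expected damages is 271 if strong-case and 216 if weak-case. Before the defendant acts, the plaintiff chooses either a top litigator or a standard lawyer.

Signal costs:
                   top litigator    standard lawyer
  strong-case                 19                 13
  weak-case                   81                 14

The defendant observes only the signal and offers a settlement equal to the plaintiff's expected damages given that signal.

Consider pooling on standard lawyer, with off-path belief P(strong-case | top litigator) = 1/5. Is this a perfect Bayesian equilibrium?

Yes

At the pooled signal (standard lawyer) the defendant holds the prior 3/5 and pays 3/5·271 + 2/5·216 = 249. Off-path (top litigator) belief 1/5 gives 1/5·271 + 4/5·216 = 227.
Strong-case: standard lawyer gives 249 − 13 = 236; top litigator gives 227 − 19 = 208. Stays. ✓
Weak-case: standard lawyer gives 249 − 14 = 235; top litigator gives 227 − 81 = 146. Stays. ✓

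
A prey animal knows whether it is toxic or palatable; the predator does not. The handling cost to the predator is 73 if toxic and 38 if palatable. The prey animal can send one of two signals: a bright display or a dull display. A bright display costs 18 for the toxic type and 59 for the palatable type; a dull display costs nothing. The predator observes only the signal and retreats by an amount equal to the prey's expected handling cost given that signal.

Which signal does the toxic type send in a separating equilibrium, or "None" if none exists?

bright display

Try toxic → bright display, palatable → dull display:
  Under separation the predator infers type exactly: bright display → toxic (pays 73), dull display → palatable (pays 38).
  Toxic: bright display gives 73 − 18 = 55; dull display gives 38 − 0 = 38. No deviation. ✓
  Palatable: dull display gives 38 − 0 = 38; bright display gives 73 − 59 = 14. No deviation. ✓
Both hold — the toxic type sends bright display.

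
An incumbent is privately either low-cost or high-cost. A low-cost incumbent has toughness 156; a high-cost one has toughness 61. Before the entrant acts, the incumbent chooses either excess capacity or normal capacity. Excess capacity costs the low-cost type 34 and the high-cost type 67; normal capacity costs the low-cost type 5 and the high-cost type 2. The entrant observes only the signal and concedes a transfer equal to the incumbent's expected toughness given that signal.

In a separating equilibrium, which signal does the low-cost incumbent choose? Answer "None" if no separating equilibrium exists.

Try low-cost → excess capacity, high-cost → normal capacity:
  If types separate, excess capacity earns payment 156 and normal capacity earns 61.
  Low-cost: excess capacity gives 156 − 34 = 122; normal capacity gives 61 − 5 = 56. No deviation. ✓
  High-cost: normal capacity gives 61 − 2 = 59; excess capacity gives 156 − 67 = 89. Would deviate. ✗
Try low-cost → normal capacity, high-cost → excess capacity:
  If types separate, normal capacity earns payment 156 and excess capacity earns 61.
  Low-cost: normal capacity gives 156 − 5 = 151; excess capacity gives 61 − 34 = 27. No deviation. ✓
  High-cost: excess capacity gives 61 − 67 = -6; normal capacity gives 156 − 2 = 154. Would deviate. ✗
Neither assignment is incentive-compatible.

None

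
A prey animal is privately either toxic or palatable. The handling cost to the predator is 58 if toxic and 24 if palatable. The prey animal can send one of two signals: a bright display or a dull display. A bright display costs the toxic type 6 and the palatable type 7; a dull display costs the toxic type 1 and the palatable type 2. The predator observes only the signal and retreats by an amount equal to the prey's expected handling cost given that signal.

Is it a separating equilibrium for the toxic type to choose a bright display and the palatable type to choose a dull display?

If types separate, bright display earns payment 58 and dull display earns 24.
Toxic: bright display gives 58 − 6 = 52; dull display gives 24 − 1 = 23. No deviation. ✓
Palatable: dull display gives 24 − 2 = 22; bright display gives 58 − 7 = 51. Would deviate. ✗

No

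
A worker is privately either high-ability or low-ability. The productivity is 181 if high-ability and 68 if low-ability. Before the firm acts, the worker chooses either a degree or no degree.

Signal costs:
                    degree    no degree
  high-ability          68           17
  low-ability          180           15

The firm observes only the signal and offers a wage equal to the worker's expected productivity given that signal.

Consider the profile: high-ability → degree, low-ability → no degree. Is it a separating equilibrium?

Yes

Under separation the firm infers type exactly: degree → high-ability (pays 181), no degree → low-ability (pays 68).
High-ability: degree gives 181 − 68 = 113; no degree gives 68 − 17 = 51. No deviation. ✓
Low-ability: no degree gives 68 − 15 = 53; degree gives 181 − 180 = 1. No deviation. ✓
Neither type gains from mimicking the other.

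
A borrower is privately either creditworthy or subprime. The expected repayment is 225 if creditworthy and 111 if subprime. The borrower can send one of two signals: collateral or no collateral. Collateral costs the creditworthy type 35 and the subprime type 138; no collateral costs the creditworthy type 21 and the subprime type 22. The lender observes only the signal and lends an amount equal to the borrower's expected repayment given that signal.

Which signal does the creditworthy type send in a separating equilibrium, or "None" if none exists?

Try creditworthy → collateral, subprime → no collateral:
  If types separate, collateral earns payment 225 and no collateral earns 111.
  Creditworthy: collateral gives 225 − 35 = 190; no collateral gives 111 − 21 = 90. No deviation. ✓
  Subprime: no collateral gives 111 − 22 = 89; collateral gives 225 − 138 = 87. No deviation. ✓
Both hold — the creditworthy type sends collateral.

collateral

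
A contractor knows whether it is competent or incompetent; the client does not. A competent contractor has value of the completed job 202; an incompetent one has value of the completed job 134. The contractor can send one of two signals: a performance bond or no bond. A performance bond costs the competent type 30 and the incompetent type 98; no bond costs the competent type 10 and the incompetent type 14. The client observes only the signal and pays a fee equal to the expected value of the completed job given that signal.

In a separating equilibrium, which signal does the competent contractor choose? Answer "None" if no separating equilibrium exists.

Try competent → bond, incompetent → no bond:
  If types separate, bond earns payment 202 and no bond earns 134.
  Competent: bond gives 202 − 30 = 172; no bond gives 134 − 10 = 124. No deviation. ✓
  Incompetent: no bond gives 134 − 14 = 120; bond gives 202 − 98 = 104. No deviation. ✓
Both hold — the competent type sends bond.

bond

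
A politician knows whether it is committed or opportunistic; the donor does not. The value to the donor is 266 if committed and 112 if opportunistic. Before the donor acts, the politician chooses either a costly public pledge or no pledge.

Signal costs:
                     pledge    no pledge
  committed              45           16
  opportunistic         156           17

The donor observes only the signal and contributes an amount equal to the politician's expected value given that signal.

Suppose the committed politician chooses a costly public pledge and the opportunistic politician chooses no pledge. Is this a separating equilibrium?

No

Under separation the donor infers type exactly: pledge → committed (pays 266), no pledge → opportunistic (pays 112).
Committed: pledge gives 266 − 45 = 221; no pledge gives 112 − 16 = 96. No deviation. ✓
Opportunistic: no pledge gives 112 − 17 = 95; pledge gives 266 − 156 = 110. Would deviate. ✗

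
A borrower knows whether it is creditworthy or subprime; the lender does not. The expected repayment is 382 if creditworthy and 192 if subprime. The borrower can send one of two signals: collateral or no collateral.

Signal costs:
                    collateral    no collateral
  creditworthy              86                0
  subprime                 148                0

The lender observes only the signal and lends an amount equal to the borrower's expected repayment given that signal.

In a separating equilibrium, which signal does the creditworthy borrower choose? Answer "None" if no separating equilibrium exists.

None

Try creditworthy → collateral, subprime → no collateral:
  Under separation the lender infers type exactly: collateral → creditworthy (pays 382), no collateral → subprime (pays 192).
  Creditworthy: collateral gives 382 − 86 = 296; no collateral gives 192 − 0 = 192. No deviation. ✓
  Subprime: no collateral gives 192 − 0 = 192; collateral gives 382 − 148 = 234. Would deviate. ✗
Try creditworthy → no collateral, subprime → collateral:
  Under separation the lender infers type exactly: no collateral → creditworthy (pays 382), collateral → subprime (pays 192).
  Creditworthy: no collateral gives 382 − 0 = 382; collateral gives 192 − 86 = 106. No deviation. ✓
  Subprime: collateral gives 192 − 148 = 44; no collateral gives 382 − 0 = 382. Would deviate. ✗
Neither assignment is incentive-compatible.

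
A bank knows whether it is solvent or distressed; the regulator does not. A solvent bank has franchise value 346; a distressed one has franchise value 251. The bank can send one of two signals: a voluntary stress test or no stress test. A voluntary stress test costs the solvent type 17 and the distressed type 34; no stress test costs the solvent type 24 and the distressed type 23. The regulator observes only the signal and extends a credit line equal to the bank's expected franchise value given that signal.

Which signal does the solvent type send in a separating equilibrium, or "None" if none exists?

Try solvent → stress test, distressed → no stress test:
  If types separate, stress test earns payment 346 and no stress test earns 251.
  Solvent: stress test gives 346 − 17 = 329; no stress test gives 251 − 24 = 227. No deviation. ✓
  Distressed: no stress test gives 251 − 23 = 228; stress test gives 346 − 34 = 312. Would deviate. ✗
Try solvent → no stress test, distressed → stress test:
  If types separate, no stress test earns payment 346 and stress test earns 251.
  Solvent: no stress test gives 346 − 24 = 322; stress test gives 251 − 17 = 234. No deviation. ✓
  Distressed: stress test gives 251 − 34 = 217; no stress test gives 346 − 23 = 323. Would deviate. ✗
Neither assignment is incentive-compatible.

None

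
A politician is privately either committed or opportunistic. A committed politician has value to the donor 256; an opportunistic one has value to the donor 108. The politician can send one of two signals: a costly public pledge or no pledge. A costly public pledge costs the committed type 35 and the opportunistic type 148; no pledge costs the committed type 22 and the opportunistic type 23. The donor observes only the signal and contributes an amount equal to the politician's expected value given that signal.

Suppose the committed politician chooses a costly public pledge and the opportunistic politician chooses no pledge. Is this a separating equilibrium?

No

Under separation the donor infers type exactly: pledge → committed (pays 256), no pledge → opportunistic (pays 108).
Committed: pledge gives 256 − 35 = 221; no pledge gives 108 − 22 = 86. No deviation. ✓
Opportunistic: no pledge gives 108 − 23 = 85; pledge gives 256 − 148 = 108. Would deviate. ✗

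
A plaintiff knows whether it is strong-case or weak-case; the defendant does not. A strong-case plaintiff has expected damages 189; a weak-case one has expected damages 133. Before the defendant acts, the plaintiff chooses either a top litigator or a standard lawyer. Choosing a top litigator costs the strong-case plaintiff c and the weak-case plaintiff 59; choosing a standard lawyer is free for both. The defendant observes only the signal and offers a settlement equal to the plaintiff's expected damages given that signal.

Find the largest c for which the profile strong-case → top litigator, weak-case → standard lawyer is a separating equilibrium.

56

Under separation: top litigator → strong-case (pays 189); standard lawyer → weak-case (pays 133).
Weak-case: 133 − 0 = 133 ≥ 189 − 59 = 130. Holds regardless of c. ✓
Strong-case: 189 − c ≥ 133 − 0, so c ≤ 189 − 133 = 56.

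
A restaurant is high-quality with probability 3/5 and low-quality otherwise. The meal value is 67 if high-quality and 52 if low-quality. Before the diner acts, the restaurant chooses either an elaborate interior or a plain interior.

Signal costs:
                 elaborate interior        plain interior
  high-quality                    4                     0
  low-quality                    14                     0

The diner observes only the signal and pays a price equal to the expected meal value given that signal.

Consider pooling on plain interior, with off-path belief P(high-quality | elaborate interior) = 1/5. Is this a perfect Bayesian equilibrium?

Yes

On the equilibrium path (plain interior) the diner holds the prior 3/5 and pays 3/5·67 + 2/5·52 = 61. Off-path (elaborate interior) belief 1/5 gives 1/5·67 + 4/5·52 = 55.
High-quality: plain interior gives 61 − 0 = 61; elaborate interior gives 55 − 4 = 51. Stays. ✓
Low-quality: plain interior gives 61 − 0 = 61; elaborate interior gives 55 − 14 = 41. Stays. ✓
Beliefs are Bayes-consistent on-path and both types best-respond.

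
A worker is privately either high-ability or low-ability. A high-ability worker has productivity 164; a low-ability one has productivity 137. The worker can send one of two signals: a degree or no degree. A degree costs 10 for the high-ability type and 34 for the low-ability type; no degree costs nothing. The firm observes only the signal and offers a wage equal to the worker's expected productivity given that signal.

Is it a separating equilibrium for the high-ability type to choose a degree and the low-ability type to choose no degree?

Yes

Under separation the firm infers type exactly: degree → high-ability (pays 164), no degree → low-ability (pays 137).
High-ability: degree gives 164 − 10 = 154; no degree gives 137 − 0 = 137. No deviation. ✓
Low-ability: no degree gives 137 − 0 = 137; degree gives 164 − 34 = 130. No deviation. ✓
Both incentive constraints hold.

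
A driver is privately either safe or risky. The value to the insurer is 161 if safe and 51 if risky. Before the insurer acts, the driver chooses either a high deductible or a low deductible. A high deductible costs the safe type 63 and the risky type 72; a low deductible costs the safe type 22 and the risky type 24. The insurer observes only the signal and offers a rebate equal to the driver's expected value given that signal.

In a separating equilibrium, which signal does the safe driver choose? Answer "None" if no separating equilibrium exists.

None

Try safe → high deductible, risky → low deductible:
  If types separate, high deductible earns payment 161 and low deductible earns 51.
  Safe: high deductible gives 161 − 63 = 98; low deductible gives 51 − 22 = 29. No deviation. ✓
  Risky: low deductible gives 51 − 24 = 27; high deductible gives 161 − 72 = 89. Would deviate. ✗
Try safe → low deductible, risky → high deductible:
  If types separate, low deductible earns payment 161 and high deductible earns 51.
  Safe: low deductible gives 161 − 22 = 139; high deductible gives 51 − 63 = -12. No deviation. ✓
  Risky: high deductible gives 51 − 72 = -21; low deductible gives 161 − 24 = 137. Would deviate. ✗
Neither assignment is incentive-compatible.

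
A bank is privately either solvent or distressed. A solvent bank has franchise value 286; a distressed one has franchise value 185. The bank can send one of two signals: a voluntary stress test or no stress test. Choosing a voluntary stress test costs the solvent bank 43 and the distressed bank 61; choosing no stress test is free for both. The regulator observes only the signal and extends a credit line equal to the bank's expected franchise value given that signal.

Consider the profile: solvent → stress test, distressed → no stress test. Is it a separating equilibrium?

If types separate, stress test earns payment 286 and no stress test earns 185.
Solvent: stress test gives 286 − 43 = 243; no stress test gives 185 − 0 = 185. No deviation. ✓
Distressed: no stress test gives 185 − 0 = 185; stress test gives 286 − 61 = 225. Would deviate. ✗

No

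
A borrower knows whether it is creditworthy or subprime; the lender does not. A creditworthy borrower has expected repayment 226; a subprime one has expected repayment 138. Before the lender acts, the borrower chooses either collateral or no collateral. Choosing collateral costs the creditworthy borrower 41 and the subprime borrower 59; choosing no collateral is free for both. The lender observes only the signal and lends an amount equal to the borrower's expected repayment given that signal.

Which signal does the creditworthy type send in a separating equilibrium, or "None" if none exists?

None

Try creditworthy → collateral, subprime → no collateral:
  Under separation the lender infers type exactly: collateral → creditworthy (pays 226), no collateral → subprime (pays 138).
  Creditworthy: collateral gives 226 − 41 = 185; no collateral gives 138 − 0 = 138. No deviation. ✓
  Subprime: no collateral gives 138 − 0 = 138; collateral gives 226 − 59 = 167. Would deviate. ✗
Try creditworthy → no collateral, subprime → collateral:
  Under separation the lender infers type exactly: no collateral → creditworthy (pays 226), collateral → subprime (pays 138).
  Creditworthy: no collateral gives 226 − 0 = 226; collateral gives 138 − 41 = 97. No deviation. ✓
  Subprime: collateral gives 138 − 59 = 79; no collateral gives 226 − 0 = 226. Would deviate. ✗
Neither assignment is incentive-compatible.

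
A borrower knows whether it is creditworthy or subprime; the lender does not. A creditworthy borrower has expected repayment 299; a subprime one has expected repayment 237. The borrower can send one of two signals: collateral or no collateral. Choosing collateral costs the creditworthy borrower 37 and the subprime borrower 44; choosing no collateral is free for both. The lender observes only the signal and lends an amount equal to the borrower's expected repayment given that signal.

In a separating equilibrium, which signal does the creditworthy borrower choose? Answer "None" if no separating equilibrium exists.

None

Try creditworthy → collateral, subprime → no collateral:
  If types separate, collateral earns payment 299 and no collateral earns 237.
  Creditworthy: collateral gives 299 − 37 = 262; no collateral gives 237 − 0 = 237. No deviation. ✓
  Subprime: no collateral gives 237 − 0 = 237; collateral gives 299 − 44 = 255. Would deviate. ✗
Try creditworthy → no collateral, subprime → collateral:
  If types separate, no collateral earns payment 299 and collateral earns 237.
  Creditworthy: no collateral gives 299 − 0 = 299; collateral gives 237 − 37 = 200. No deviation. ✓
  Subprime: collateral gives 237 − 44 = 193; no collateral gives 299 − 0 = 299. Would deviate. ✗
Neither assignment is incentive-compatible.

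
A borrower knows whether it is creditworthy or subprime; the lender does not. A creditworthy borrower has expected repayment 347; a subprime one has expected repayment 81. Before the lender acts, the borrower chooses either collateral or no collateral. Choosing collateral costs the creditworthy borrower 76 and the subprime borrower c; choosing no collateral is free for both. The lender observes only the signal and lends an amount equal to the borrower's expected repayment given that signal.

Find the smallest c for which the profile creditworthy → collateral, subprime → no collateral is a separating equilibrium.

266

Under separation: collateral → creditworthy (pays 347); no collateral → subprime (pays 81).
Creditworthy: 347 − 76 = 271 ≥ 81 − 0 = 81. Holds regardless of c. ✓
Subprime: 81 − 0 ≥ 347 − c, so c ≥ 347 − 81 = 266.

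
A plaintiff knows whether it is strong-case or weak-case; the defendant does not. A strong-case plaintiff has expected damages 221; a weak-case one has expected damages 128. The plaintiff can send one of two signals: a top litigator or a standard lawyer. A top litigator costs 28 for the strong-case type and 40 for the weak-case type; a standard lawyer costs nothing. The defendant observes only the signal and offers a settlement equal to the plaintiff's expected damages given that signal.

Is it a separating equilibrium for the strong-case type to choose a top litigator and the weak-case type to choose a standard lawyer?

No

If types separate, top litigator earns payment 221 and standard lawyer earns 128.
Strong-case: top litigator gives 221 − 28 = 193; standard lawyer gives 128 − 0 = 128. No deviation. ✓
Weak-case: standard lawyer gives 128 − 0 = 128; top litigator gives 221 − 40 = 181. Would deviate. ✗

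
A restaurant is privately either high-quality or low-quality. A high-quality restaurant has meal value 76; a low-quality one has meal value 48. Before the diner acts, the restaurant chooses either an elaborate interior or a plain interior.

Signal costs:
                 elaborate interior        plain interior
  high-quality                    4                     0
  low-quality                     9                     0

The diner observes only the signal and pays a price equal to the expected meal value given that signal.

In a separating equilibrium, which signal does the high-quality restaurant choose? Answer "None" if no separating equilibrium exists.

Try high-quality → elaborate interior, low-quality → plain interior:
  If types separate, elaborate interior earns payment 76 and plain interior earns 48.
  High-quality: elaborate interior gives 76 − 4 = 72; plain interior gives 48 − 0 = 48. No deviation. ✓
  Low-quality: plain interior gives 48 − 0 = 48; elaborate interior gives 76 − 9 = 67. Would deviate. ✗
Try high-quality → plain interior, low-quality → elaborate interior:
  If types separate, plain interior earns payment 76 and elaborate interior earns 48.
  High-quality: plain interior gives 76 − 0 = 76; elaborate interior gives 48 − 4 = 44. No deviation. ✓
  Low-quality: elaborate interior gives 48 − 9 = 39; plain interior gives 76 − 0 = 76. Would deviate. ✗
Neither assignment is incentive-compatible.

None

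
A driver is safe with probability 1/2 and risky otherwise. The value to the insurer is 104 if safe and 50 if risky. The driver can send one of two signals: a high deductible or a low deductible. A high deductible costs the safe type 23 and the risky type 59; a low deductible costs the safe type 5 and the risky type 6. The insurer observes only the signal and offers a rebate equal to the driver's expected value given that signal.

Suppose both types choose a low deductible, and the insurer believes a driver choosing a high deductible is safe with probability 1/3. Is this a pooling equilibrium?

Yes

At the pooled signal (low deductible) the insurer holds the prior 1/2 and pays 1/2·104 + 1/2·50 = 77. Off-path (high deductible) belief 1/3 gives 1/3·104 + 2/3·50 = 68.
Safe: low deductible gives 77 − 5 = 72; high deductible gives 68 − 23 = 45. Stays. ✓
Risky: low deductible gives 77 − 6 = 71; high deductible gives 68 − 59 = 9. Stays. ✓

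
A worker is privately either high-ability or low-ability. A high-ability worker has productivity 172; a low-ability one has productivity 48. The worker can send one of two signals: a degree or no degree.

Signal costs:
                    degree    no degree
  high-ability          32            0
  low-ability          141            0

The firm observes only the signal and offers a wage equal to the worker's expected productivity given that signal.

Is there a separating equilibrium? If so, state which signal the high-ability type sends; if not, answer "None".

Try high-ability → degree, low-ability → no degree:
  If types separate, degree earns payment 172 and no degree earns 48.
  High-ability: degree gives 172 − 32 = 140; no degree gives 48 − 0 = 48. No deviation. ✓
  Low-ability: no degree gives 48 − 0 = 48; degree gives 172 − 141 = 31. No deviation. ✓
Both hold — the high-ability type sends degree.

degree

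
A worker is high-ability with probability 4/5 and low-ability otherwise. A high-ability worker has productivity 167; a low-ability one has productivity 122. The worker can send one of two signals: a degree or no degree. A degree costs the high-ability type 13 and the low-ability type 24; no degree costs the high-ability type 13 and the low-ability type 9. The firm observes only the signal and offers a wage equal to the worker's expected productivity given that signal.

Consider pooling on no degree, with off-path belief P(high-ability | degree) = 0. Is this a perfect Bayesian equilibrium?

At the pooled signal (no degree) the firm holds the prior 4/5 and pays 4/5·167 + 1/5·122 = 158. Off-path (degree) belief 0 gives 0·167 + 1·122 = 122.
High-ability: no degree gives 158 − 13 = 145; degree gives 122 − 13 = 109. Stays. ✓
Low-ability: no degree gives 158 − 9 = 149; degree gives 122 − 24 = 98. Stays. ✓

Yes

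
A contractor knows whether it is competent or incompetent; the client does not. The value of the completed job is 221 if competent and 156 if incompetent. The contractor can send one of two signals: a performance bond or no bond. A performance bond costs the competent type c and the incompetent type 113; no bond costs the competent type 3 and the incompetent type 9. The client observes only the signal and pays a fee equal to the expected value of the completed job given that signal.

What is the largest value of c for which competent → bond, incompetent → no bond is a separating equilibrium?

68

Under separation: bond → competent (pays 221); no bond → incompetent (pays 156).
Incompetent: 156 − 9 = 147 ≥ 221 − 113 = 108. Holds regardless of c. ✓
Competent: 221 − c ≥ 156 − 3, so c ≤ 221 − 153 = 68.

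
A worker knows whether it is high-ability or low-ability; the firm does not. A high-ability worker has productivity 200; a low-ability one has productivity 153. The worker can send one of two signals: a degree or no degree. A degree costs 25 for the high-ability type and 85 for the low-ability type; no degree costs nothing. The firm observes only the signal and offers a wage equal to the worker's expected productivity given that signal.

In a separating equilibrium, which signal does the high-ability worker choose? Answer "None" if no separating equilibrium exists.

degree

Try high-ability → degree, low-ability → no degree:
  Under separation the firm infers type exactly: degree → high-ability (pays 200), no degree → low-ability (pays 153).
  High-ability: degree gives 200 − 25 = 175; no degree gives 153 − 0 = 153. No deviation. ✓
  Low-ability: no degree gives 153 − 0 = 153; degree gives 200 − 85 = 115. No deviation. ✓
Both hold — the high-ability type sends degree.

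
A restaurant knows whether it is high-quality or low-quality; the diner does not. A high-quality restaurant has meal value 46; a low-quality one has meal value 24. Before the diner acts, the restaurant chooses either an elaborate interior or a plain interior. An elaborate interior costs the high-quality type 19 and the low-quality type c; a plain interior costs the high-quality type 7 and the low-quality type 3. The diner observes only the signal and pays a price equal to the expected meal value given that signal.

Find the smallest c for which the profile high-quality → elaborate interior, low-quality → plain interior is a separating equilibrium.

25

Under separation: elaborate interior → high-quality (pays 46); plain interior → low-quality (pays 24).
High-quality: 46 − 19 = 27 ≥ 24 − 7 = 17. Holds regardless of c. ✓
Low-quality: 24 − 3 ≥ 46 − c, so c ≥ 46 − 21 = 25.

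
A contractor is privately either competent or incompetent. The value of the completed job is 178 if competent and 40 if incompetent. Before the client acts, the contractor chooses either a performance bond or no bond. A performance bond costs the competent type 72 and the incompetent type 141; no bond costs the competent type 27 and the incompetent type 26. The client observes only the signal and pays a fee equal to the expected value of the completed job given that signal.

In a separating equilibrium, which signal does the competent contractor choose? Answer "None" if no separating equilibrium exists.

Try competent → bond, incompetent → no bond:
  Under separation the client infers type exactly: bond → competent (pays 178), no bond → incompetent (pays 40).
  Competent: bond gives 178 − 72 = 106; no bond gives 40 − 27 = 13. No deviation. ✓
  Incompetent: no bond gives 40 − 26 = 14; bond gives 178 − 141 = 37. Would deviate. ✗
Try competent → no bond, incompetent → bond:
  Under separation the client infers type exactly: no bond → competent (pays 178), bond → incompetent (pays 40).
  Competent: no bond gives 178 − 27 = 151; bond gives 40 − 72 = -32. No deviation. ✓
  Incompetent: bond gives 40 − 141 = -101; no bond gives 178 − 26 = 152. Would deviate. ✗
Neither assignment is incentive-compatible.

None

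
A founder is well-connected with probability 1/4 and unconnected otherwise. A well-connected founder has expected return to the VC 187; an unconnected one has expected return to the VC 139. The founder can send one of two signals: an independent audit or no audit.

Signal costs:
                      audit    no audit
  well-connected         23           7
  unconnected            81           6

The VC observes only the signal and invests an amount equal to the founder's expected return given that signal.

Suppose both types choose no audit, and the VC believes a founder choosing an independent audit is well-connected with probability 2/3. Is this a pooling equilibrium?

At the pooled signal (no audit) the VC holds the prior 1/4 and pays 1/4·187 + 3/4·139 = 151. Off-path (audit) belief 2/3 gives 2/3·187 + 1/3·139 = 171.
Well-connected: no audit gives 151 − 7 = 144; audit gives 171 − 23 = 148. Deviates. ✗
Unconnected: no audit gives 151 − 6 = 145; audit gives 171 − 81 = 90. Stays. ✓

No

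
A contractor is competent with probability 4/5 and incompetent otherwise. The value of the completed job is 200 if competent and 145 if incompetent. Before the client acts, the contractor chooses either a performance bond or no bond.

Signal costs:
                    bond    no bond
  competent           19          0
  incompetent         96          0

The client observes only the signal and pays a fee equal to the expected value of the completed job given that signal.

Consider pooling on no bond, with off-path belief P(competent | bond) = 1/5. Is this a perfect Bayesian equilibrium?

At the pooled signal (no bond) the client holds the prior 4/5 and pays 4/5·200 + 1/5·145 = 189. Off-path (bond) belief 1/5 gives 1/5·200 + 4/5·145 = 156.
Competent: no bond gives 189 − 0 = 189; bond gives 156 − 19 = 137. Stays. ✓
Incompetent: no bond gives 189 − 0 = 189; bond gives 156 − 96 = 60. Stays. ✓

Yes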